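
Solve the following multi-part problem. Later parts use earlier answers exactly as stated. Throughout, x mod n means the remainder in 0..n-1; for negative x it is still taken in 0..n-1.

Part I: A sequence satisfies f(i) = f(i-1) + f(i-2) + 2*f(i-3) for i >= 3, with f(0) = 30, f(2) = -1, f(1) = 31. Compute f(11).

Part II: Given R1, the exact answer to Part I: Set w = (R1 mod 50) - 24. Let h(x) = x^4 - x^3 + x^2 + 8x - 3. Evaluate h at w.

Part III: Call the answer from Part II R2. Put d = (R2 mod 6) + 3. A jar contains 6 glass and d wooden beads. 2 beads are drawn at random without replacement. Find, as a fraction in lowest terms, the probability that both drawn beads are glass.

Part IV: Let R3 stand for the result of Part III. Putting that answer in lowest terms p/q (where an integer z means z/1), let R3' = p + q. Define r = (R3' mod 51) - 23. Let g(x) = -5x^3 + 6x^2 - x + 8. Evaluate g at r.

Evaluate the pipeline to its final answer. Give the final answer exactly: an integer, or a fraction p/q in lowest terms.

Part I: f(3) = 1*(-1) + 1*(31) + 2*(30) = 90; iterating: f(3)=90, f(4)=151, f(5)=239, f(6)=570, f(7)=1111, f(8)=2159, f(9)=4410, f(10)=8791, f(11)=17519; answer 17519
Part II: R1 = 17519; w = -5; 1*(-5)^4 - 1*(-5)^3 + 1*(-5)^2 + 8*(-5)^1 - 3 = (625) + (125) + (25) + (-40) + (-3) = 732; answer 732
Part III: R2 = 732; d = 3; total draws C(9,2) = 36; favorable C(6,2) = 15; P = 5/12; answer 5/12
Part IV: R3 = 5/12; threaded value p + q = 17; r = -6; -5*(-6)^3 + 6*(-6)^2 - 1*(-6)^1 + 8 = (1080) + (216) + (6) + (8) = 1310; answer 1310

1310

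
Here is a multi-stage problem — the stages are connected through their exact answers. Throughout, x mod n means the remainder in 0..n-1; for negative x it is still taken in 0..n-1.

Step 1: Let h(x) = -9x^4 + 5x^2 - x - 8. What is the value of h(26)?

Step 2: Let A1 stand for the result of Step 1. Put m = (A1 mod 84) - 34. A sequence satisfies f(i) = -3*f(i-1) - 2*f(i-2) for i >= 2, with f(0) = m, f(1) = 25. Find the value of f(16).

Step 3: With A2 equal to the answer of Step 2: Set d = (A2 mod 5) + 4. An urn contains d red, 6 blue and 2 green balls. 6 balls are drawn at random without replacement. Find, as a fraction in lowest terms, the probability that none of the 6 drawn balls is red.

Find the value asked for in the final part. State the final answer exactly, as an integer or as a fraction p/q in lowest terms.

Step 1: -9*(26)^4 + 5*(26)^2 - 1*(26)^1 - 8 = (-4112784) + (3380) + (-26) + (-8) = -4109438; answer -4109438
Step 2: A1 = -4109438; m = -24; f(2) = -3*(25) - 2*(-24) = -27; iterating: f(2)=-27, f(3)=31, f(4)=-39, f(5)=55, f(6)=-87, f(7)=151, f(8)=-279, f(9)=535, f(10)=-1047, f(11)=2071, f(12)=-4119, f(13)=8215, f(14)=-16407, f(15)=32791, f(16)=-65559; answer -65559
Step 3: A2 = -65559; d = 5; total draws C(13,6) = 1716; favorable C(8,6) = 28; P = 7/429; answer 7/429

7/429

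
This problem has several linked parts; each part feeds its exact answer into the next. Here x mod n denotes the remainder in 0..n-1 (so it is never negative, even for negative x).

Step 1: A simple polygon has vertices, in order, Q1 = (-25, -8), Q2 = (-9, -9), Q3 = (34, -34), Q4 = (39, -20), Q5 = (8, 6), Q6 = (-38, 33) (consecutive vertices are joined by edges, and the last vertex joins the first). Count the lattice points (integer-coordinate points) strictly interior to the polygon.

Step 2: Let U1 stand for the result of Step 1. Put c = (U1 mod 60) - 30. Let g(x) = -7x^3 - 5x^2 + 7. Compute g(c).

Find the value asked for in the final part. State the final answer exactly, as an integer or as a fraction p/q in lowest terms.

-5

Step 1: cross terms: (-25*-9 - -9*-8)=153, (-9*-34 - 34*-9)=612, (34*-20 - 39*-34)=646, (39*6 - 8*-20)=394, (8*33 - -38*6)=492, (-38*-8 - -25*33)=1129; twice the area = |3426| = 3426; area = 1713; boundary points = 1 + 1 + 1 + 1 + 1 + 1 = 6; strictly interior points = area - boundary/2 + 1 = 1711; answer 1711
Step 2: U1 = 1711; c = 1; -7*(1)^3 - 5*(1)^2 + 7 = (-7) + (-5) + (7) = -5; answer -5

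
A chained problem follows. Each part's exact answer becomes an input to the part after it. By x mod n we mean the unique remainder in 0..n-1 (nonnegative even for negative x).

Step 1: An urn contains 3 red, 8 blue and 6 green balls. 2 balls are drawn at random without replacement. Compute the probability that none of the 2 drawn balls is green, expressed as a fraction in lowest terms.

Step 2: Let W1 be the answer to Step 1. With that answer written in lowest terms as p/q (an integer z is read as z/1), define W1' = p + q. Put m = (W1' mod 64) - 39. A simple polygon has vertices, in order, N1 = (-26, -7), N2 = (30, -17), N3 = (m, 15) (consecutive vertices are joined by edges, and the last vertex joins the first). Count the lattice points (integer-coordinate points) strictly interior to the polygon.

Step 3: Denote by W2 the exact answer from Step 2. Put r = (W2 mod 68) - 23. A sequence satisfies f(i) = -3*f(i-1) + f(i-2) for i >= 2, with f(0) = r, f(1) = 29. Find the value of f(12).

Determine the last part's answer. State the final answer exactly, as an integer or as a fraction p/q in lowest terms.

Step 1: total draws C(17,2) = 136; favorable C(11,2) = 55; P = 55/136; answer 55/136
Step 2: W1 = 55/136; threaded value p + q = 191; m = 24; cross terms: (-26*-17 - 30*-7)=652, (30*15 - 24*-17)=858, (24*-7 - -26*15)=222; twice the area = |1732| = 1732; area = 866; boundary points = 2 + 2 + 2 = 6; strictly interior points = area - boundary/2 + 1 = 864; answer 864
Step 3: W2 = 864; r = 25; f(2) = -3*(29) + 1*(25) = -62; iterating: f(2)=-62, f(3)=215, f(4)=-707, f(5)=2336, f(6)=-7715, f(7)=25481, f(8)=-84158, f(9)=277955, f(10)=-918023, f(11)=3032024, f(12)=-10014095; answer -10014095

-10014095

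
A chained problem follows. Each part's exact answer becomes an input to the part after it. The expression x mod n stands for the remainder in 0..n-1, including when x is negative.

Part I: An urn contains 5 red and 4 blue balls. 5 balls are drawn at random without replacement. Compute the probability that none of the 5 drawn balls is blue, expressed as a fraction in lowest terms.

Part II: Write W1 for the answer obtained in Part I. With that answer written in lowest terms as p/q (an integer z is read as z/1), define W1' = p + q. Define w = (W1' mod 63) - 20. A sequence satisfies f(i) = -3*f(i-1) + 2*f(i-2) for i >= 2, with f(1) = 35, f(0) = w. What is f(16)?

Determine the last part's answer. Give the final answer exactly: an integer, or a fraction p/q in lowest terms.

Part I: total draws C(9,5) = 126; favorable C(5,5) = 1; P = 1/126; answer 1/126
Part II: W1 = 1/126; threaded value p + q = 127; w = -19; f(2) = -3*(35) + 2*(-19) = -143; iterating: f(2)=-143, f(3)=499, f(4)=-1783, f(5)=6347, f(6)=-22607, f(7)=80515, f(8)=-286759, f(9)=1021307, f(10)=-3637439, f(11)=12954931, f(12)=-46139671, f(13)=164328875, f(14)=-585265967, f(15)=2084455651, f(16)=-7423898887; answer -7423898887

-7423898887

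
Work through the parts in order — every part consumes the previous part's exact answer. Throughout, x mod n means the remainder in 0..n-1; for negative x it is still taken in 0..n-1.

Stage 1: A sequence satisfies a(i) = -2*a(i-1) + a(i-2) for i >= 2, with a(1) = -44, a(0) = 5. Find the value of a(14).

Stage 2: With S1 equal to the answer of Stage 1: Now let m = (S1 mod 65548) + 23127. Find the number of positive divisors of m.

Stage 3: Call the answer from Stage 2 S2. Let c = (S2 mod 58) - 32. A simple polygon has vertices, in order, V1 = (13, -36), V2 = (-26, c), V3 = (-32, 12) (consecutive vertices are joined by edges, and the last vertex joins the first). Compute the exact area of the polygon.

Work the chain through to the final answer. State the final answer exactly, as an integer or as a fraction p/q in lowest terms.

126

Stage 1: a(2) = -2*(-44) + 1*(5) = 93; iterating: a(2)=93, a(3)=-230, a(4)=553, a(5)=-1336, a(6)=3225, a(7)=-7786, a(8)=18797, a(9)=-45380, a(10)=109557, a(11)=-264494, a(12)=638545, a(13)=-1541584, a(14)=3721713; answer 3721713
Stage 2: S1 = 3721713; m = 74152; 74152 = 2^3 * 13 * 23 * 31; number of divisors = (3+1) * (1+1) * (1+1) * (1+1) = 32; answer 32
Stage 3: S2 = 32; c = 0; cross terms: (13*0 - -26*-36)=-936, (-26*12 - -32*0)=-312, (-32*-36 - 13*12)=996; twice the area = |-252| = 252; area = 126; answer 126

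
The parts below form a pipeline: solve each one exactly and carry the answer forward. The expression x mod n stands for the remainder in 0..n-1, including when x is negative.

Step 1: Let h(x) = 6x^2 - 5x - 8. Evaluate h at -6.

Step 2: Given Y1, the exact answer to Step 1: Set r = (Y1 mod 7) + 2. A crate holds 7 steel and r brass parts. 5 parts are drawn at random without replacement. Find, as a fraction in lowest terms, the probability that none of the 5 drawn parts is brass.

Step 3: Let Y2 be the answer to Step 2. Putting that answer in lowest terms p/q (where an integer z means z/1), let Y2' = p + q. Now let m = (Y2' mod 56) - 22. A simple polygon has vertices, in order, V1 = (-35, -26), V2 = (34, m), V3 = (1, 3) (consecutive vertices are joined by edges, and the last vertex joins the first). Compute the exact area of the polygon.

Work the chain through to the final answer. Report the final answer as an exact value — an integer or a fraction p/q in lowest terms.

Step 1: 6*(-6)^2 - 5*(-6)^1 - 8 = (216) + (30) + (-8) = 238; answer 238
Step 2: Y1 = 238; r = 2; total draws C(9,5) = 126; favorable C(7,5) = 21; P = 1/6; answer 1/6
Step 3: Y2 = 1/6; threaded value p + q = 7; m = -15; cross terms: (-35*-15 - 34*-26)=1409, (34*3 - 1*-15)=117, (1*-26 - -35*3)=79; twice the area = |1605| = 1605; area = 1605/2; answer 1605/2

1605/2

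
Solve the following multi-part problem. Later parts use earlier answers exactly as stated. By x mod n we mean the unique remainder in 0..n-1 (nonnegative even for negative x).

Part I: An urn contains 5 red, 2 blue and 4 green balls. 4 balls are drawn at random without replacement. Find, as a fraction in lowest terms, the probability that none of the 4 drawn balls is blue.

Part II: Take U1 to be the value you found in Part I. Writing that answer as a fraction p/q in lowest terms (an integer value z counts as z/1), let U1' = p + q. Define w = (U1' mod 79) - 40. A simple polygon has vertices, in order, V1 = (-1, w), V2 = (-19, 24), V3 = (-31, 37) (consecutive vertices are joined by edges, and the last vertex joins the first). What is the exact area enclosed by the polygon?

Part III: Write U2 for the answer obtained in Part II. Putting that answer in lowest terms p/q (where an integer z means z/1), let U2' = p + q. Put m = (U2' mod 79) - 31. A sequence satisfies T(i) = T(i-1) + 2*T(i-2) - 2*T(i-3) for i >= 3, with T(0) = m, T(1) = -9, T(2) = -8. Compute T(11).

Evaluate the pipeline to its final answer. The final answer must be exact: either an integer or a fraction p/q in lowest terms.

Part I: total draws C(11,4) = 330; favorable C(9,4) = 126; P = 21/55; answer 21/55
Part II: U1 = 21/55; threaded value p + q = 76; w = 36; cross terms: (-1*24 - -19*36)=660, (-19*37 - -31*24)=41, (-31*36 - -1*37)=-1079; twice the area = |-378| = 378; area = 189; answer 189
Part III: U2 = 189; threaded value p + q = 190; m = 1; T(3) = 1*(-8) + 2*(-9) - 2*(1) = -28; iterating: T(3)=-28, T(4)=-26, T(5)=-66, T(6)=-62, T(7)=-142, T(8)=-134, T(9)=-294, T(10)=-278, T(11)=-598; answer -598

-598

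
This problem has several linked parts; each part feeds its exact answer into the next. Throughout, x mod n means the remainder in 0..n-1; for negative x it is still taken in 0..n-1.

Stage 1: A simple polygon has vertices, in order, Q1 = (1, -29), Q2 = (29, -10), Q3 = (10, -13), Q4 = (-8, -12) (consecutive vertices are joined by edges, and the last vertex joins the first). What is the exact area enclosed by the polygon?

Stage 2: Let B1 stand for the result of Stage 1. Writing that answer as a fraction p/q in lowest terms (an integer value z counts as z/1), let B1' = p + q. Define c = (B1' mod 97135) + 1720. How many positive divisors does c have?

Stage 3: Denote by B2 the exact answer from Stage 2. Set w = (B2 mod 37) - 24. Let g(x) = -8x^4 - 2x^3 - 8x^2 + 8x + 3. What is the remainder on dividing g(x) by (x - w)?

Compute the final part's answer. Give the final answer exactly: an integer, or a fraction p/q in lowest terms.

-518269

Stage 1: cross terms: (1*-10 - 29*-29)=831, (29*-13 - 10*-10)=-277, (10*-12 - -8*-13)=-224, (-8*-29 - 1*-12)=244; twice the area = |574| = 574; area = 287; answer 287
Stage 2: B1 = 287; threaded value p + q = 288; c = 2008; 2008 = 2^3 * 251; number of divisors = (3+1) * (1+1) = 8; answer 8
Stage 3: B2 = 8; w = -16; remainder = value at the root: -8*(-16)^4 - 2*(-16)^3 - 8*(-16)^2 + 8*(-16)^1 + 3 = (-524288) + (8192) + (-2048) + (-128) + (3) = -518269; answer -518269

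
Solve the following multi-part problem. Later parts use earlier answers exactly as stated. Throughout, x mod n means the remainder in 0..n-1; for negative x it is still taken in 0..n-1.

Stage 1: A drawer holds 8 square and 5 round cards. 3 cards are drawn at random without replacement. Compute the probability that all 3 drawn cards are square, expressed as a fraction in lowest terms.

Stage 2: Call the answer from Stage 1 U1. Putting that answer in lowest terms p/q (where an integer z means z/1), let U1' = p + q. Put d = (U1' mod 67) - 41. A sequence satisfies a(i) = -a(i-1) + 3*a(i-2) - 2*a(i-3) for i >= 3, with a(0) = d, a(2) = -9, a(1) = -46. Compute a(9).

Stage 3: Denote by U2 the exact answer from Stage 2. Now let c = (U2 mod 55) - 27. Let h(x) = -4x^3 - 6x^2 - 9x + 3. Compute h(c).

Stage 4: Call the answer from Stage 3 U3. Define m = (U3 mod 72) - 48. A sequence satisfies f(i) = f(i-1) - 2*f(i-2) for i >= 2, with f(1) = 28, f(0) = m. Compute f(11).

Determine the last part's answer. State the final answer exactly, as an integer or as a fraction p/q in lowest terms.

Stage 1: total draws C(13,3) = 286; favorable C(8,3) = 56; P = 28/143; answer 28/143
Stage 2: U1 = 28/143; threaded value p + q = 171; d = -4; a(3) = -1*(-9) + 3*(-46) - 2*(-4) = -121; iterating: a(3)=-121, a(4)=186, a(5)=-531, a(6)=1331, a(7)=-3296, a(8)=8351, a(9)=-20901; answer -20901
Stage 3: U2 = -20901; c = 27; -4*(27)^3 - 6*(27)^2 - 9*(27)^1 + 3 = (-78732) + (-4374) + (-243) + (3) = -83346; answer -83346
Stage 4: U3 = -83346; m = -18; f(2) = 1*(28) - 2*(-18) = 64; iterating: f(2)=64, f(3)=8, f(4)=-120, f(5)=-136, f(6)=104, f(7)=376, f(8)=168, f(9)=-584, f(10)=-920, f(11)=248; answer 248

248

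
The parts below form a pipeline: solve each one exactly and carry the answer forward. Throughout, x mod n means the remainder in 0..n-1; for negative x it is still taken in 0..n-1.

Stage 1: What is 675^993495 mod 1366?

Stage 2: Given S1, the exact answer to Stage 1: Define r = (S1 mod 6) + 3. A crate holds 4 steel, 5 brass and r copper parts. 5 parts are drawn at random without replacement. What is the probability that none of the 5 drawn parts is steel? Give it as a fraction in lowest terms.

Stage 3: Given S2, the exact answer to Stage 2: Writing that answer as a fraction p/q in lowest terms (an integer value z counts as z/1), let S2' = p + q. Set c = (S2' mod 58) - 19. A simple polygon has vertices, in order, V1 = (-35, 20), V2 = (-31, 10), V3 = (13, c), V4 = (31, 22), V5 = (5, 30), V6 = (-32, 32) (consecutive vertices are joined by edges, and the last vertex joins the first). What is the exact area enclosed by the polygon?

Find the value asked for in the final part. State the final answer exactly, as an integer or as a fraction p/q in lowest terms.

1547

Stage 1: squarings mod 1366: 675^1=675, 675^2=747, 675^4=681, 675^8=687, 675^16=699, 675^32=939, 675^64=651, 675^128=341, 675^256=171, 675^512=555, 675^1024=675, 675^2048=747, 675^4096=681, 675^8192=687, 675^16384=699, 675^32768=939, 675^65536=651, 675^131072=341, 675^262144=171, 675^524288=555; 675^993495 = 675^1 * 675^2 * 675^4 * 675^16 * 675^64 * 675^128 * 675^2048 * 675^8192 * 675^65536 * 675^131072 * 675^262144 * 675^524288 = 687 (mod 1366); answer 687
Stage 2: S1 = 687; r = 6; total draws C(15,5) = 3003; favorable C(11,5) = 462; P = 2/13; answer 2/13
Stage 3: S2 = 2/13; threaded value p + q = 15; c = -4; cross terms: (-35*10 - -31*20)=270, (-31*-4 - 13*10)=-6, (13*22 - 31*-4)=410, (31*30 - 5*22)=820, (5*32 - -32*30)=1120, (-32*20 - -35*32)=480; twice the area = |3094| = 3094; area = 1547; answer 1547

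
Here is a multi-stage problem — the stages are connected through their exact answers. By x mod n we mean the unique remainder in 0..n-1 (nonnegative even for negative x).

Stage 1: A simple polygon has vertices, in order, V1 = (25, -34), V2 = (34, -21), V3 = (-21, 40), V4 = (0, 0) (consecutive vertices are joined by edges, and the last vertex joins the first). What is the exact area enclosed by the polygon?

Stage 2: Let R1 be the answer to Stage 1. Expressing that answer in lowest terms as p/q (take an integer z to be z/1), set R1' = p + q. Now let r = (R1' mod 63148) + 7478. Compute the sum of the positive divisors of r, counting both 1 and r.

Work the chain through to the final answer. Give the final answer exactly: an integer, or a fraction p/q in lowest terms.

12384

Stage 1: cross terms: (25*-21 - 34*-34)=631, (34*40 - -21*-21)=919, (-21*0 - 0*40)=0, (0*-34 - 25*0)=0; twice the area = |1550| = 1550; area = 775; answer 775
Stage 2: R1 = 775; threaded value p + q = 776; r = 8254; 8254 = 2 * 4127; sigma = (1 + 2) * (1 + 4127) = 3 * 4128 = 12384; answer 12384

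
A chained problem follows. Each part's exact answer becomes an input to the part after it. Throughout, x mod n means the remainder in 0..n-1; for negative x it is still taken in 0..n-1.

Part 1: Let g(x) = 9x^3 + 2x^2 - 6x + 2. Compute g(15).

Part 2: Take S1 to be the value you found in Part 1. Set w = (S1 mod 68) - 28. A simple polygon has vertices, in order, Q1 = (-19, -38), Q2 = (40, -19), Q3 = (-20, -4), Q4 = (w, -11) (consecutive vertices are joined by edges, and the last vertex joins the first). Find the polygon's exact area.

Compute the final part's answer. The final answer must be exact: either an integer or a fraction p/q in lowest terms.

1135

Part 1: 9*(15)^3 + 2*(15)^2 - 6*(15)^1 + 2 = (30375) + (450) + (-90) + (2) = 30737; answer 30737
Part 2: S1 = 30737; w = -27; cross terms: (-19*-19 - 40*-38)=1881, (40*-4 - -20*-19)=-540, (-20*-11 - -27*-4)=112, (-27*-38 - -19*-11)=817; twice the area = |2270| = 2270; area = 1135; answer 1135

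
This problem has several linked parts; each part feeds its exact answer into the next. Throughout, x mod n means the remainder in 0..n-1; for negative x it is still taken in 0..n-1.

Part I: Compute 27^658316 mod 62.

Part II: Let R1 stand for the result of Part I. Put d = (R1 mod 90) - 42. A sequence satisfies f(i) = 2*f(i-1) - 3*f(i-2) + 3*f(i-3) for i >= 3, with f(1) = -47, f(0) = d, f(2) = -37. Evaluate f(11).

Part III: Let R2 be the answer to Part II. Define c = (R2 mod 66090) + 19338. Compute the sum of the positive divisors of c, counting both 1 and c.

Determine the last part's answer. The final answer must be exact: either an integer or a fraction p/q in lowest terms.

211680

Part I: squarings mod 62: 27^1=27, 27^2=47, 27^4=39, 27^8=33, 27^16=35, 27^32=47, 27^64=39, 27^128=33, 27^256=35, 27^512=47, 27^1024=39, 27^2048=33, 27^4096=35, 27^8192=47, 27^16384=39, 27^32768=33, 27^65536=35, 27^131072=47, 27^262144=39, 27^524288=33; 27^658316 = 27^4 * 27^8 * 27^128 * 27^256 * 27^512 * 27^2048 * 27^131072 * 27^524288 = 35 (mod 62); answer 35
Part II: R1 = 35; d = -7; f(3) = 2*(-37) - 3*(-47) + 3*(-7) = 46; iterating: f(3)=46, f(4)=62, f(5)=-125, f(6)=-298, f(7)=-35, f(8)=449, f(9)=109, f(10)=-1234, f(11)=-1448; answer -1448
Part III: R2 = -1448; c = 83980; 83980 = 2^2 * 5 * 13 * 17 * 19; sigma = (1 + 2 + 4) * (1 + 5) * (1 + 13) * (1 + 17) * (1 + 19) = 7 * 6 * 14 * 18 * 20 = 211680; answer 211680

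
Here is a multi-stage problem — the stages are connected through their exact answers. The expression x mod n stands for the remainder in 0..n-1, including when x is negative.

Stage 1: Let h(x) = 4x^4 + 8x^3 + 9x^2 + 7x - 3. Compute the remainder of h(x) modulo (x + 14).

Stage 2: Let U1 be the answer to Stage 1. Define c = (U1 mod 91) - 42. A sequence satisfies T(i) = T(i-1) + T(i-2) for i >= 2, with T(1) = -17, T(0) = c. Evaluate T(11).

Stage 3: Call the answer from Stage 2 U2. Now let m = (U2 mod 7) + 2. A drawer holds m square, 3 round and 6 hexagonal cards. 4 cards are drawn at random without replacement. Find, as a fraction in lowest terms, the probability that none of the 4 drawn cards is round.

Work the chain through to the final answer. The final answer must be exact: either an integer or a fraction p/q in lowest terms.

42/143

Stage 1: remainder = value at the root: 4*(-14)^4 + 8*(-14)^3 + 9*(-14)^2 + 7*(-14)^1 - 3 = (153664) + (-21952) + (1764) + (-98) + (-3) = 133375; answer 133375
Stage 2: U1 = 133375; c = 18; T(2) = 1*(-17) + 1*(18) = 1; iterating: T(2)=1, T(3)=-16, T(4)=-15, T(5)=-31, T(6)=-46, T(7)=-77, T(8)=-123, T(9)=-200, T(10)=-323, T(11)=-523; answer -523
Stage 3: U2 = -523; m = 4; total draws C(13,4) = 715; favorable C(10,4) = 210; P = 42/143; answer 42/143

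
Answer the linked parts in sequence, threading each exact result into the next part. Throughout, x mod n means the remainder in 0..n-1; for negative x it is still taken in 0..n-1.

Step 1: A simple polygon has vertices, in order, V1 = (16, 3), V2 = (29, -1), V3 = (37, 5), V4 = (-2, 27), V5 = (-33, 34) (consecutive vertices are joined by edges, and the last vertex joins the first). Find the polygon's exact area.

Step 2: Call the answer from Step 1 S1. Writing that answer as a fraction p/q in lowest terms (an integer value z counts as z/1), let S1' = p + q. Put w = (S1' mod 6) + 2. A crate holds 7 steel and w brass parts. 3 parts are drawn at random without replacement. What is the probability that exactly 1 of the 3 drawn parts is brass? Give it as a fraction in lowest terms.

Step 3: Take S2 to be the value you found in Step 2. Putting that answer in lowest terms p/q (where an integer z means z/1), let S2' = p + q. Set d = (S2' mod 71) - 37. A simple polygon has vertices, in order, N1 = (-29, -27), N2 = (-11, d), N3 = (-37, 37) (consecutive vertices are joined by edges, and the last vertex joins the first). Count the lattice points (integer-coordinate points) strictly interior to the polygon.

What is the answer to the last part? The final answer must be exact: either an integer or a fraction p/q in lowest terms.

Step 1: cross terms: (16*-1 - 29*3)=-103, (29*5 - 37*-1)=182, (37*27 - -2*5)=1009, (-2*34 - -33*27)=823, (-33*3 - 16*34)=-643; twice the area = |1268| = 1268; area = 634; answer 634
Step 2: S1 = 634; threaded value p + q = 635; w = 7; total draws C(14,3) = 364; favorable C(7,1)*C(7,2) = 147; P = 21/52; answer 21/52
Step 3: S2 = 21/52; threaded value p + q = 73; d = -35; cross terms: (-29*-35 - -11*-27)=718, (-11*37 - -37*-35)=-1702, (-37*-27 - -29*37)=2072; twice the area = |1088| = 1088; area = 544; boundary points = 2 + 2 + 8 = 12; strictly interior points = area - boundary/2 + 1 = 539; answer 539

539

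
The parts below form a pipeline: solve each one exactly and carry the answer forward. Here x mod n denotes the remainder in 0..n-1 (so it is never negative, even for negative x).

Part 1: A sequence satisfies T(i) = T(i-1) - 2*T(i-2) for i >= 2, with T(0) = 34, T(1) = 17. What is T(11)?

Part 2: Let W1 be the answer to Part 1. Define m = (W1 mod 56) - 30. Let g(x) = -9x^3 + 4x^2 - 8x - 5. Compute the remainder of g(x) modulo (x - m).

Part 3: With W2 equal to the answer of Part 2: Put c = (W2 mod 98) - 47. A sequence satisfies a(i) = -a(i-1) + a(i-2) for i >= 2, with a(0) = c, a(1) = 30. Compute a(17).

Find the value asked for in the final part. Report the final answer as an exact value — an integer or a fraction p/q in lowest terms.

Part 1: T(2) = 1*(17) - 2*(34) = -51; iterating: T(2)=-51, T(3)=-85, T(4)=17, T(5)=187, T(6)=153, T(7)=-221, T(8)=-527, T(9)=-85, T(10)=969, T(11)=1139; answer 1139
Part 2: W1 = 1139; m = -11; remainder = value at the root: -9*(-11)^3 + 4*(-11)^2 - 8*(-11)^1 - 5 = (11979) + (484) + (88) + (-5) = 12546; answer 12546
Part 3: W2 = 12546; c = -45; a(2) = -1*(30) + 1*(-45) = -75; iterating: a(2)=-75, a(3)=105, a(4)=-180, a(5)=285, a(6)=-465, a(7)=750, a(8)=-1215, a(9)=1965, a(10)=-3180, a(11)=5145, a(12)=-8325, a(13)=13470, a(14)=-21795, a(15)=35265, a(16)=-57060, a(17)=92325; answer 92325

92325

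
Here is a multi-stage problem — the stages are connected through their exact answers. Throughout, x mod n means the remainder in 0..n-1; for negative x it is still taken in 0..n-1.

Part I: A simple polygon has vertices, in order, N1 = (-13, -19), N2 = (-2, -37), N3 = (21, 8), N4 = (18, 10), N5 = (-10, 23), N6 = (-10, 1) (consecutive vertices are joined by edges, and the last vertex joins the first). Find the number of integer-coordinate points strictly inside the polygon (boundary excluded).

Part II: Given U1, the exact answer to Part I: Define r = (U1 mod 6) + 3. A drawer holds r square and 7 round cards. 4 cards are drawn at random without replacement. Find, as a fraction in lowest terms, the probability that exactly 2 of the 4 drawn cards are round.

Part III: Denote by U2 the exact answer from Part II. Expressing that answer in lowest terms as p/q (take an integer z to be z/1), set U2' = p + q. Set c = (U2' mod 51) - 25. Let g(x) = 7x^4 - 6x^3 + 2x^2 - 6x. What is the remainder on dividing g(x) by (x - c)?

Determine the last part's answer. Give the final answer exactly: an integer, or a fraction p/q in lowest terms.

555645

Part I: cross terms: (-13*-37 - -2*-19)=443, (-2*8 - 21*-37)=761, (21*10 - 18*8)=66, (18*23 - -10*10)=514, (-10*1 - -10*23)=220, (-10*-19 - -13*1)=203; twice the area = |2207| = 2207; area = 2207/2; boundary points = 1 + 1 + 1 + 1 + 22 + 1 = 27; strictly interior points = area - boundary/2 + 1 = 1091; answer 1091
Part II: U1 = 1091; r = 8; total draws C(15,4) = 1365; favorable C(7,2)*C(8,2) = 588; P = 28/65; answer 28/65
Part III: U2 = 28/65; threaded value p + q = 93; c = 17; remainder = value at the root: 7*(17)^4 - 6*(17)^3 + 2*(17)^2 - 6*(17)^1 = (584647) + (-29478) + (578) + (-102) = 555645; answer 555645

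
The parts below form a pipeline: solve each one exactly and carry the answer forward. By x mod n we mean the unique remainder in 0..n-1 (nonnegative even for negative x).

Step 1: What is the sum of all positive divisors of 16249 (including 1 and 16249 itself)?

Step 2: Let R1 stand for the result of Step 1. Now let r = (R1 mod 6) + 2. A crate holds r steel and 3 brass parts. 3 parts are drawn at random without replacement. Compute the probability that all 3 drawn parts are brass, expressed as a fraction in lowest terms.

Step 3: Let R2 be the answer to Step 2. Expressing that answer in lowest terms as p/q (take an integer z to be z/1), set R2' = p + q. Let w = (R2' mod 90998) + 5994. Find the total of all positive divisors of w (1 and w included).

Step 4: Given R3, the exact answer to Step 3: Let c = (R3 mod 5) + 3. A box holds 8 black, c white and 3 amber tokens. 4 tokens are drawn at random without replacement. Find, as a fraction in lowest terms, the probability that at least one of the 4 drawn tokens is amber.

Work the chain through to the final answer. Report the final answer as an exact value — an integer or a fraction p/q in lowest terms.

Step 1: 16249 is prime, so its only divisors are 1 and 16249; sigma = 1 + 16249 = 16250; answer 16250
Step 2: R1 = 16250; r = 4; total draws C(7,3) = 35; favorable C(3,3) = 1; P = 1/35; answer 1/35
Step 3: R2 = 1/35; threaded value p + q = 36; w = 6030; 6030 = 2 * 3^2 * 5 * 67; sigma = (1 + 2) * (1 + 3 + 9) * (1 + 5) * (1 + 67) = 3 * 13 * 6 * 68 = 15912; answer 15912
Step 4: R3 = 15912; c = 5; total draws C(16,4) = 1820; complement C(13,4) = 715; favorable 1820 - 715 = 1105; P = 17/28; answer 17/28

17/28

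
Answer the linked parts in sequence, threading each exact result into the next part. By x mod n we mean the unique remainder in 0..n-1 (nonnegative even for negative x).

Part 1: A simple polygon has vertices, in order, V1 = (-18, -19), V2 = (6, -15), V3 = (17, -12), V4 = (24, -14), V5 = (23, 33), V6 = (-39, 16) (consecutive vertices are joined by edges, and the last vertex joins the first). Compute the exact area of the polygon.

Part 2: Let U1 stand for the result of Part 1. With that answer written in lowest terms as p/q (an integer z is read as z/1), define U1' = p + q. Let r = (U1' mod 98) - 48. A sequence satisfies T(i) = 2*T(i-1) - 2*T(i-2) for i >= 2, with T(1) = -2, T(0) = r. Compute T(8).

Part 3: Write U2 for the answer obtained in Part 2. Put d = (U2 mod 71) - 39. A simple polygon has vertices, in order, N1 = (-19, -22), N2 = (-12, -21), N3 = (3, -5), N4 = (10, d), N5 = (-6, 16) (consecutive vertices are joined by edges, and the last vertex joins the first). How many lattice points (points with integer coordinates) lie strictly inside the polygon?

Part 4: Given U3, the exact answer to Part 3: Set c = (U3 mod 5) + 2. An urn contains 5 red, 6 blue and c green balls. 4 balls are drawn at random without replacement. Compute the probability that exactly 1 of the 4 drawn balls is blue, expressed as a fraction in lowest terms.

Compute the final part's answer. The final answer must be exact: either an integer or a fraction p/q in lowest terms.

Part 1: cross terms: (-18*-15 - 6*-19)=384, (6*-12 - 17*-15)=183, (17*-14 - 24*-12)=50, (24*33 - 23*-14)=1114, (23*16 - -39*33)=1655, (-39*-19 - -18*16)=1029; twice the area = |4415| = 4415; area = 4415/2; answer 4415/2
Part 2: U1 = 4415/2; threaded value p + q = 4417; r = -41; T(2) = 2*(-2) - 2*(-41) = 78; iterating: T(2)=78, T(3)=160, T(4)=164, T(5)=8, T(6)=-312, T(7)=-640, T(8)=-656; answer -656
Part 3: U2 = -656; d = 15; cross terms: (-19*-21 - -12*-22)=135, (-12*-5 - 3*-21)=123, (3*15 - 10*-5)=95, (10*16 - -6*15)=250, (-6*-22 - -19*16)=436; twice the area = |1039| = 1039; area = 1039/2; boundary points = 1 + 1 + 1 + 1 + 1 = 5; strictly interior points = area - boundary/2 + 1 = 518; answer 518
Part 4: U3 = 518; c = 5; total draws C(16,4) = 1820; favorable C(6,1)*C(10,3) = 720; P = 36/91; answer 36/91

36/91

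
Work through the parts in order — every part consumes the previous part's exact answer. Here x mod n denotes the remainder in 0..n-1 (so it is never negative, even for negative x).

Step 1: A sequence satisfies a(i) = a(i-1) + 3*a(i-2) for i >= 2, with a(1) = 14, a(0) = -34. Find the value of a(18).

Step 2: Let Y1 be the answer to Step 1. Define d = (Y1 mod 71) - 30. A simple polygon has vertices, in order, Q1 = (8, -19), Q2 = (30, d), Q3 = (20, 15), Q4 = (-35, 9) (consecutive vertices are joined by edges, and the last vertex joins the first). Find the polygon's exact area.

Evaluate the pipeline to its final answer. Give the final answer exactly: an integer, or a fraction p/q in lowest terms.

Step 1: a(2) = 1*(14) + 3*(-34) = -88; iterating: a(2)=-88, a(3)=-46, a(4)=-310, a(5)=-448, a(6)=-1378, a(7)=-2722, a(8)=-6856, a(9)=-15022, a(10)=-35590, a(11)=-80656, a(12)=-187426, a(13)=-429394, a(14)=-991672, a(15)=-2279854, a(16)=-5254870, a(17)=-12094432, a(18)=-27859042; answer -27859042
Step 2: Y1 = -27859042; d = -21; cross terms: (8*-21 - 30*-19)=402, (30*15 - 20*-21)=870, (20*9 - -35*15)=705, (-35*-19 - 8*9)=593; twice the area = |2570| = 2570; area = 1285; answer 1285

1285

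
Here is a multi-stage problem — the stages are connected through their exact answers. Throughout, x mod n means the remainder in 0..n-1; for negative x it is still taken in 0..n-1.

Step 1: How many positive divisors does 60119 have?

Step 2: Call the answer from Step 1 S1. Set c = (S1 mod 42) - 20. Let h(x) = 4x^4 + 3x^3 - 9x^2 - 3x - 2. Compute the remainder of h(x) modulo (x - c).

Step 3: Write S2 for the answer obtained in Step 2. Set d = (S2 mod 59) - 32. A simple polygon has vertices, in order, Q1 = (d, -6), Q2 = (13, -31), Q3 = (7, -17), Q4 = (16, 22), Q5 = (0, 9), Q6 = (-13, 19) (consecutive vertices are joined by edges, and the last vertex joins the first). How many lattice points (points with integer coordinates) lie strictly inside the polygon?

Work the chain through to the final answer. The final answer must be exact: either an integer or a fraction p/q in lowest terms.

Step 1: 60119 = 79 * 761; number of divisors = (1+1) * (1+1) = 4; answer 4
Step 2: S1 = 4; c = -16; remainder = value at the root: 4*(-16)^4 + 3*(-16)^3 - 9*(-16)^2 - 3*(-16)^1 - 2 = (262144) + (-12288) + (-2304) + (48) + (-2) = 247598; answer 247598
Step 3: S2 = 247598; d = 2; cross terms: (2*-31 - 13*-6)=16, (13*-17 - 7*-31)=-4, (7*22 - 16*-17)=426, (16*9 - 0*22)=144, (0*19 - -13*9)=117, (-13*-6 - 2*19)=40; twice the area = |739| = 739; area = 739/2; boundary points = 1 + 2 + 3 + 1 + 1 + 5 = 13; strictly interior points = area - boundary/2 + 1 = 364; answer 364

364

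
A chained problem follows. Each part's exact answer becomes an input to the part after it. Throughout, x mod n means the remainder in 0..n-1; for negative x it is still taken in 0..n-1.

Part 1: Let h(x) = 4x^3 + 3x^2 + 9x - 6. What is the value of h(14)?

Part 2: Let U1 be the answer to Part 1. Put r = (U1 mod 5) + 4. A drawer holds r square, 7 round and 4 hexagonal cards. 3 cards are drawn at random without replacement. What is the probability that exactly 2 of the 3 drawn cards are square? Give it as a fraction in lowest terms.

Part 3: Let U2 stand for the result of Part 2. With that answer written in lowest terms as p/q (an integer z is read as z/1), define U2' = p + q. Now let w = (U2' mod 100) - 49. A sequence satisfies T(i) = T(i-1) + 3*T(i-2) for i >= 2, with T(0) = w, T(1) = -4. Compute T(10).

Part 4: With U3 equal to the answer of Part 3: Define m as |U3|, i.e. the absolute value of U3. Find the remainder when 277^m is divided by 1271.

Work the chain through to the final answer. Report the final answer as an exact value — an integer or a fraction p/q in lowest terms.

994

Part 1: 4*(14)^3 + 3*(14)^2 + 9*(14)^1 - 6 = (10976) + (588) + (126) + (-6) = 11684; answer 11684
Part 2: U1 = 11684; r = 8; total draws C(19,3) = 969; favorable C(8,2)*C(11,1) = 308; P = 308/969; answer 308/969
Part 3: U2 = 308/969; threaded value p + q = 1277; w = 28; T(2) = 1*(-4) + 3*(28) = 80; iterating: T(2)=80, T(3)=68, T(4)=308, T(5)=512, T(6)=1436, T(7)=2972, T(8)=7280, T(9)=16196, T(10)=38036; answer 38036
Part 4: U3 = 38036; m = 38036; squarings mod 1271: 277^1=277, 277^2=469, 277^4=78, 277^8=1000, 277^16=994, 277^32=469, 277^64=78, 277^128=1000, 277^256=994, 277^512=469, 277^1024=78, 277^2048=1000, 277^4096=994, 277^8192=469, 277^16384=78, 277^32768=1000; 277^38036 = 277^4 * 277^16 * 277^128 * 277^1024 * 277^4096 * 277^32768 = 994 (mod 1271); answer 994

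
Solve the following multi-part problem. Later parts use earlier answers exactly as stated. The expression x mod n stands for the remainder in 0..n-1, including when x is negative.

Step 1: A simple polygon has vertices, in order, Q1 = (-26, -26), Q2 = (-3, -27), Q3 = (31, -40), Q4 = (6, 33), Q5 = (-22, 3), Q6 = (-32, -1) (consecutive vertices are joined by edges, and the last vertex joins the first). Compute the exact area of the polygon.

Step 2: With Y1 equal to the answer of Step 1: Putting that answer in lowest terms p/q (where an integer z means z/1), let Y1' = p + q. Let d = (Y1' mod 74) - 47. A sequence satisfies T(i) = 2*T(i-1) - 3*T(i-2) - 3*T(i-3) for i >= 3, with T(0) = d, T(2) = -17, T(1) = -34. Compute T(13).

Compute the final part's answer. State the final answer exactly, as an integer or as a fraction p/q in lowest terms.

Step 1: cross terms: (-26*-27 - -3*-26)=624, (-3*-40 - 31*-27)=957, (31*33 - 6*-40)=1263, (6*3 - -22*33)=744, (-22*-1 - -32*3)=118, (-32*-26 - -26*-1)=806; twice the area = |4512| = 4512; area = 2256; answer 2256
Step 2: Y1 = 2256; threaded value p + q = 2257; d = -10; T(3) = 2*(-17) - 3*(-34) - 3*(-10) = 98; iterating: T(3)=98, T(4)=349, T(5)=455, T(6)=-431, T(7)=-3274, T(8)=-6620, T(9)=-2125, T(10)=25432, T(11)=77099, T(12)=84277, T(13)=-139039; answer -139039

-139039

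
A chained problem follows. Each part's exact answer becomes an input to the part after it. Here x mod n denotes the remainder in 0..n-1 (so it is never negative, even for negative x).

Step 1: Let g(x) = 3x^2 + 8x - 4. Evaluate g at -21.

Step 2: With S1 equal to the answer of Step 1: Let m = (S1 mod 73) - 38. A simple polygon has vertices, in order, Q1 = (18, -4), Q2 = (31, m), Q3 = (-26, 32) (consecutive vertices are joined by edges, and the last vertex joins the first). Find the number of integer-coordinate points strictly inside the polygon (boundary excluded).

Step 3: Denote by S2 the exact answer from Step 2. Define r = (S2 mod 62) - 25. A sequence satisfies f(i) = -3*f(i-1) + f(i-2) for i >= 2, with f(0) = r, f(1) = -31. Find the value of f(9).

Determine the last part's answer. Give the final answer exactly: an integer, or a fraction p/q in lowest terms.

Step 1: 3*(-21)^2 + 8*(-21)^1 - 4 = (1323) + (-168) + (-4) = 1151; answer 1151
Step 2: S1 = 1151; m = 18; cross terms: (18*18 - 31*-4)=448, (31*32 - -26*18)=1460, (-26*-4 - 18*32)=-472; twice the area = |1436| = 1436; area = 718; boundary points = 1 + 1 + 4 = 6; strictly interior points = area - boundary/2 + 1 = 716; answer 716
Step 3: S2 = 716; r = 9; f(2) = -3*(-31) + 1*(9) = 102; iterating: f(2)=102, f(3)=-337, f(4)=1113, f(5)=-3676, f(6)=12141, f(7)=-40099, f(8)=132438, f(9)=-437413; answer -437413

-437413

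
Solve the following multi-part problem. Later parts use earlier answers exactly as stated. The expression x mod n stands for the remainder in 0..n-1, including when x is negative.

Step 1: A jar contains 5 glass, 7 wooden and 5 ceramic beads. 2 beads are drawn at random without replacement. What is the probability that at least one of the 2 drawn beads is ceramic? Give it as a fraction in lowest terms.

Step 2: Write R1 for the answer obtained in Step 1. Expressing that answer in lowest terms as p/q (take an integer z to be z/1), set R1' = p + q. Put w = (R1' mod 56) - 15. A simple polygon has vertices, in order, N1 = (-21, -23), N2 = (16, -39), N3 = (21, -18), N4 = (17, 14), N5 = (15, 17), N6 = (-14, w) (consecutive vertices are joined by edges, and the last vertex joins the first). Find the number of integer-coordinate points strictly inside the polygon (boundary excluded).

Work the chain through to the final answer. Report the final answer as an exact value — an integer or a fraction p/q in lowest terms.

2051

Step 1: total draws C(17,2) = 136; complement C(12,2) = 66; favorable 136 - 66 = 70; P = 35/68; answer 35/68
Step 2: R1 = 35/68; threaded value p + q = 103; w = 32; cross terms: (-21*-39 - 16*-23)=1187, (16*-18 - 21*-39)=531, (21*14 - 17*-18)=600, (17*17 - 15*14)=79, (15*32 - -14*17)=718, (-14*-23 - -21*32)=994; twice the area = |4109| = 4109; area = 4109/2; boundary points = 1 + 1 + 4 + 1 + 1 + 1 = 9; strictly interior points = area - boundary/2 + 1 = 2051; answer 2051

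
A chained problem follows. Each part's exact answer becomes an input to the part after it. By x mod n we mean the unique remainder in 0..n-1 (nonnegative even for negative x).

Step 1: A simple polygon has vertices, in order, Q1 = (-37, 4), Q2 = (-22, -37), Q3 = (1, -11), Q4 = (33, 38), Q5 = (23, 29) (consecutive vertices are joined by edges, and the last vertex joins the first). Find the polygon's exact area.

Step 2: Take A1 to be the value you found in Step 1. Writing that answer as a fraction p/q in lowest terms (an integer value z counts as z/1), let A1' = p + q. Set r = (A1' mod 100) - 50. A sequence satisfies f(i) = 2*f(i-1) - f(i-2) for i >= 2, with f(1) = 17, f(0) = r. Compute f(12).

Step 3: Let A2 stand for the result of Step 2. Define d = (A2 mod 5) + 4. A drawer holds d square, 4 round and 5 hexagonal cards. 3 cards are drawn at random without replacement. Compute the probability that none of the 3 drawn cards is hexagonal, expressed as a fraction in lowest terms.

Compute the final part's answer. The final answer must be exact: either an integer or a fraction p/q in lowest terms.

Step 1: cross terms: (-37*-37 - -22*4)=1457, (-22*-11 - 1*-37)=279, (1*38 - 33*-11)=401, (33*29 - 23*38)=83, (23*4 - -37*29)=1165; twice the area = |3385| = 3385; area = 3385/2; answer 3385/2
Step 2: A1 = 3385/2; threaded value p + q = 3387; r = 37; f(2) = 2*(17) - 1*(37) = -3; iterating: f(2)=-3, f(3)=-23, f(4)=-43, f(5)=-63, f(6)=-83, f(7)=-103, f(8)=-123, f(9)=-143, f(10)=-163, f(11)=-183, f(12)=-203; answer -203
Step 3: A2 = -203; d = 6; total draws C(15,3) = 455; favorable C(10,3) = 120; P = 24/91; answer 24/91

24/91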